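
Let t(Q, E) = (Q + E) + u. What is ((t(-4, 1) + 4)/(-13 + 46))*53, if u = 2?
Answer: 53/11 ≈ 4.8182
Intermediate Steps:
t(Q, E) = 2 + E + Q (t(Q, E) = (Q + E) + 2 = (E + Q) + 2 = 2 + E + Q)
((t(-4, 1) + 4)/(-13 + 46))*53 = (((2 + 1 - 4) + 4)/(-13 + 46))*53 = ((-1 + 4)/33)*53 = (3*(1/33))*53 = (1/11)*53 = 53/11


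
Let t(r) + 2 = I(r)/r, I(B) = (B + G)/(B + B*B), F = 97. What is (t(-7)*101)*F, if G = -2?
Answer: -1890821/98 ≈ -19294.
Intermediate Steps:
I(B) = (-2 + B)/(B + B²) (I(B) = (B - 2)/(B + B*B) = (-2 + B)/(B + B²))
t(r) = -2 + (-2 + r)/(r²*(1 + r)) (t(r) = -2 + ((-2 + r)/(r*(1 + r)))/r = -2 + (-2 + r)/(r²*(1 + r)))
(t(-7)*101)*F = (((-2 - 7 - 2*(-7)²*(1 - 7))/((-7)²*(1 - 7)))*101)*97 = (((1/49)*(-2 - 7 - 2*49*(-6))/(-6))*101)*97 = (((1/49)*(-⅙)*(-2 - 7 + 588))*101)*97 = (((1/49)*(-⅙)*579)*101)*97 = -193/98*101*97 = -19493/98*97 = -1890821/98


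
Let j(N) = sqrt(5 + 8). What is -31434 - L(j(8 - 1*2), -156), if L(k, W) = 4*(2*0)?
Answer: -31434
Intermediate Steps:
j(N) = sqrt(13)
L(k, W) = 0 (L(k, W) = 4*0 = 0)
-31434 - L(j(8 - 1*2), -156) = -31434 - 1*0 = -31434 + 0 = -31434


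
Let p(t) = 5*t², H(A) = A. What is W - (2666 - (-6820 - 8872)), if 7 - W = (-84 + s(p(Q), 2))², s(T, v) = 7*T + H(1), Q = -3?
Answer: -72175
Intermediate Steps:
s(T, v) = 1 + 7*T (s(T, v) = 7*T + 1 = 1 + 7*T)
W = -53817 (W = 7 - (-84 + (1 + 7*(5*(-3)²)))² = 7 - (-84 + (1 + 7*(5*9)))² = 7 - (-84 + (1 + 7*45))² = 7 - (-84 + (1 + 315))² = 7 - (-84 + 316)² = 7 - 1*232² = 7 - 1*53824 = 7 - 53824 = -53817)
W - (2666 - (-6820 - 8872)) = -53817 - (2666 - (-6820 - 8872)) = -53817 - (2666 - 1*(-15692)) = -53817 - (2666 + 15692) = -53817 - 1*18358 = -53817 - 18358 = -72175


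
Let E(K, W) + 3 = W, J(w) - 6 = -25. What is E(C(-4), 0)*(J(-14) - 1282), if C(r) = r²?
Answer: 3903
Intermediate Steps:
J(w) = -19 (J(w) = 6 - 25 = -19)
E(K, W) = -3 + W
E(C(-4), 0)*(J(-14) - 1282) = (-3 + 0)*(-19 - 1282) = -3*(-1301) = 3903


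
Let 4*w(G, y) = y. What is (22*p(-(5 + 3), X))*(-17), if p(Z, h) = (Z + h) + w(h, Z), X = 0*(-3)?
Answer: 3740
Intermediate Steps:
w(G, y) = y/4
X = 0
p(Z, h) = h + 5*Z/4 (p(Z, h) = (Z + h) + Z/4 = h + 5*Z/4)
(22*p(-(5 + 3), X))*(-17) = (22*(0 + 5*(-(5 + 3))/4))*(-17) = (22*(0 + 5*(-1*8)/4))*(-17) = (22*(0 + (5/4)*(-8)))*(-17) = (22*(0 - 10))*(-17) = (22*(-10))*(-17) = -220*(-17) = 3740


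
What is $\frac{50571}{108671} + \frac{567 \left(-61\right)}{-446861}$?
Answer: $\frac{26356811508}{48560831731} \approx 0.54276$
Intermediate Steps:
$\frac{50571}{108671} + \frac{567 \left(-61\right)}{-446861} = 50571 \cdot \frac{1}{108671} - - \frac{34587}{446861} = \frac{50571}{108671} + \frac{34587}{446861} = \frac{26356811508}{48560831731}$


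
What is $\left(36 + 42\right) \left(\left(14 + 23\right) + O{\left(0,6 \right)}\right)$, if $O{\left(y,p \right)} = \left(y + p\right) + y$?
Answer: $3354$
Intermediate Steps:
$O{\left(y,p \right)} = p + 2 y$ ($O{\left(y,p \right)} = \left(p + y\right) + y = p + 2 y$)
$\left(36 + 42\right) \left(\left(14 + 23\right) + O{\left(0,6 \right)}\right) = \left(36 + 42\right) \left(\left(14 + 23\right) + \left(6 + 2 \cdot 0\right)\right) = 78 \left(37 + \left(6 + 0\right)\right) = 78 \left(37 + 6\right) = 78 \cdot 43 = 3354$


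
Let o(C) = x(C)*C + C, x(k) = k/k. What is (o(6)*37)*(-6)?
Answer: -2664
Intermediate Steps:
x(k) = 1
o(C) = 2*C (o(C) = 1*C + C = C + C = 2*C)
(o(6)*37)*(-6) = ((2*6)*37)*(-6) = (12*37)*(-6) = 444*(-6) = -2664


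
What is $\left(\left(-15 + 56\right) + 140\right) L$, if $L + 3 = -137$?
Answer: $-25340$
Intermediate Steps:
$L = -140$ ($L = -3 - 137 = -140$)
$\left(\left(-15 + 56\right) + 140\right) L = \left(\left(-15 + 56\right) + 140\right) \left(-140\right) = \left(41 + 140\right) \left(-140\right) = 181 \left(-140\right) = -25340$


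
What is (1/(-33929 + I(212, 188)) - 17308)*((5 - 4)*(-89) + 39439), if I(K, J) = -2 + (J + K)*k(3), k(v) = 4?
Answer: -22019667743150/32331 ≈ -6.8107e+8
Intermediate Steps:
I(K, J) = -2 + 4*J + 4*K (I(K, J) = -2 + (J + K)*4 = -2 + (4*J + 4*K) = -2 + 4*J + 4*K)
(1/(-33929 + I(212, 188)) - 17308)*((5 - 4)*(-89) + 39439) = (1/(-33929 + (-2 + 4*188 + 4*212)) - 17308)*((5 - 4)*(-89) + 39439) = (1/(-33929 + (-2 + 752 + 848)) - 17308)*(1*(-89) + 39439) = (1/(-33929 + 1598) - 17308)*(-89 + 39439) = (1/(-32331) - 17308)*39350 = (-1/32331 - 17308)*39350 = -559584949/32331*39350 = -22019667743150/32331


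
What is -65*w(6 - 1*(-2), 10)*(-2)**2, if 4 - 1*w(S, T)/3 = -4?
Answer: -6240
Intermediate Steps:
w(S, T) = 24 (w(S, T) = 12 - 3*(-4) = 12 + 12 = 24)
-65*w(6 - 1*(-2), 10)*(-2)**2 = -65*24*(-2)**2 = -1560*4 = -6240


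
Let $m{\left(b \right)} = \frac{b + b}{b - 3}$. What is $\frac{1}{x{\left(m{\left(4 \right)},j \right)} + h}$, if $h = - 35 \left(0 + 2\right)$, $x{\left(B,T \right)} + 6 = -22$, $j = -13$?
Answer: $- \frac{1}{98} \approx -0.010204$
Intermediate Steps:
$m{\left(b \right)} = \frac{2 b}{-3 + b}$
$x{\left(B,T \right)} = -28$ ($x{\left(B,T \right)} = -6 - 22 = -28$)
$h = -70$ ($h = \left(-35\right) 2 = -70$)
$\frac{1}{x{\left(m{\left(4 \right)},j \right)} + h} = \frac{1}{-28 - 70} = \frac{1}{-98} = - \frac{1}{98}$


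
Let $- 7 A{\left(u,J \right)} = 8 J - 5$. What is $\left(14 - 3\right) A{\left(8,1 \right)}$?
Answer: $- \frac{33}{7} \approx -4.7143$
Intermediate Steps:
$A{\left(u,J \right)} = \frac{5}{7} - \frac{8 J}{7}$ ($A{\left(u,J \right)} = - \frac{8 J - 5}{7} = - \frac{-5 + 8 J}{7} = \frac{5}{7} - \frac{8 J}{7}$)
$\left(14 - 3\right) A{\left(8,1 \right)} = \left(14 - 3\right) \left(\frac{5}{7} - \frac{8}{7}\right) = 11 \left(\frac{5}{7} - \frac{8}{7}\right) = 11 \left(- \frac{3}{7}\right) = - \frac{33}{7}$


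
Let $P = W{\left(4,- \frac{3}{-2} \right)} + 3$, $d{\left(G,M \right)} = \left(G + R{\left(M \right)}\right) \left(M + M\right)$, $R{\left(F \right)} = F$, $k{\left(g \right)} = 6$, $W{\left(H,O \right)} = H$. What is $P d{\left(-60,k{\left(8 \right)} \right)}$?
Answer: $-4536$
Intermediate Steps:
$d{\left(G,M \right)} = 2 M \left(G + M\right)$ ($d{\left(G,M \right)} = \left(G + M\right) \left(M + M\right) = \left(G + M\right) 2 M = 2 M \left(G + M\right)$)
$P = 7$ ($P = 4 + 3 = 7$)
$P d{\left(-60,k{\left(8 \right)} \right)} = 7 \cdot 2 \cdot 6 \left(-60 + 6\right) = 7 \cdot 2 \cdot 6 \left(-54\right) = 7 \left(-648\right) = -4536$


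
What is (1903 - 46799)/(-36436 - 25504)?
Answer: 11224/15485 ≈ 0.72483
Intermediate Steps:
(1903 - 46799)/(-36436 - 25504) = -44896/(-61940) = -44896*(-1/61940) = 11224/15485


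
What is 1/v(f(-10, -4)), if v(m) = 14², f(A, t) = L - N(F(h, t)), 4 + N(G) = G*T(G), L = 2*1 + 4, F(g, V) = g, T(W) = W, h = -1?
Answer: 1/196 ≈ 0.0051020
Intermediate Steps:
L = 6 (L = 2 + 4 = 6)
N(G) = -4 + G² (N(G) = -4 + G*G = -4 + G²)
f(A, t) = 9 (f(A, t) = 6 - (-4 + (-1)²) = 6 - (-4 + 1) = 6 - 1*(-3) = 6 + 3 = 9)
v(m) = 196
1/v(f(-10, -4)) = 1/196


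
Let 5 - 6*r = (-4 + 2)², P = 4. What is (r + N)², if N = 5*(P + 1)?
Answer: 22801/36 ≈ 633.36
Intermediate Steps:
N = 25 (N = 5*(4 + 1) = 5*5 = 25)
r = ⅙ (r = ⅚ - (-4 + 2)²/6 = ⅚ - ⅙*(-2)² = ⅚ - ⅙*4 = ⅚ - ⅔ = ⅙ ≈ 0.16667)
(r + N)² = (⅙ + 25)² = (151/6)² = 22801/36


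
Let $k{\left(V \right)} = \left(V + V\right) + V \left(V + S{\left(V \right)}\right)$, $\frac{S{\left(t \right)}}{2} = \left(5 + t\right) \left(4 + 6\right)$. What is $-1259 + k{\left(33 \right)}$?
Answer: $24976$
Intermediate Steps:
$S{\left(t \right)} = 100 + 20 t$ ($S{\left(t \right)} = 2 \left(5 + t\right) \left(4 + 6\right) = 2 \left(5 + t\right) 10 = 2 \left(50 + 10 t\right) = 100 + 20 t$)
$k{\left(V \right)} = 2 V + V \left(100 + 21 V\right)$ ($k{\left(V \right)} = \left(V + V\right) + V \left(V + \left(100 + 20 V\right)\right) = 2 V + V \left(100 + 21 V\right)$)
$-1259 + k{\left(33 \right)} = -1259 + 3 \cdot 33 \left(34 + 7 \cdot 33\right) = -1259 + 3 \cdot 33 \left(34 + 231\right) = -1259 + 3 \cdot 33 \cdot 265 = -1259 + 26235 = 24976$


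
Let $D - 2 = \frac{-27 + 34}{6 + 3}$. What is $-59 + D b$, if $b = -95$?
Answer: $- \frac{2906}{9} \approx -322.89$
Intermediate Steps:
$D = \frac{25}{9}$ ($D = 2 + \frac{-27 + 34}{6 + 3} = 2 + \frac{7}{9} = \frac{25}{9} \approx 2.7778$)
$-59 + D b = -59 + \frac{25}{9} \left(-95\right) = -59 - \frac{2375}{9} = - \frac{2906}{9}$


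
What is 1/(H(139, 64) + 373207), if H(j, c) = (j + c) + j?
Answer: 1/373549 ≈ 2.6770e-6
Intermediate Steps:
H(j, c) = c + 2*j (H(j, c) = (c + j) + j = c + 2*j)
1/(H(139, 64) + 373207) = 1/((64 + 2*139) + 373207) = 1/((64 + 278) + 373207) = 1/(342 + 373207) = 1/373549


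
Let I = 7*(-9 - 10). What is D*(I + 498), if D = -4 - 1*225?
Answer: -83585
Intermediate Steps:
D = -229 (D = -4 - 225 = -229)
I = -133 (I = 7*(-19) = -133)
D*(I + 498) = -229*(-133 + 498) = -229*365 = -83585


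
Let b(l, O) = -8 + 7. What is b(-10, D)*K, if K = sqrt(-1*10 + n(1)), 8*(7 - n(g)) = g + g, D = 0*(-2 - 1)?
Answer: -I*sqrt(13)/2 ≈ -1.8028*I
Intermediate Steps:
D = 0 (D = 0*(-3) = 0)
n(g) = 7 - g/4 (n(g) = 7 - (g + g)/8 = 7 - g/4)
b(l, O) = -1
K = I*sqrt(13)/2 (K = sqrt(-1*10 + (7 - 1/4*1)) = sqrt(-10 + (7 - 1/4)) = sqrt(-10 + 27/4) = sqrt(-13/4) = I*sqrt(13)/2 ≈ 1.8028*I)
b(-10, D)*K = -I*sqrt(13)/2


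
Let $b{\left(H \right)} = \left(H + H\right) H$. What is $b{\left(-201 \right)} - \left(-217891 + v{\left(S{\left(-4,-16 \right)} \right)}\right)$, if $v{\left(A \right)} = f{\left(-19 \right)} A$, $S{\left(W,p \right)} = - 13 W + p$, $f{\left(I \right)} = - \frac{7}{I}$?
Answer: $\frac{5674915}{19} \approx 2.9868 \cdot 10^{5}$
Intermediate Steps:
$S{\left(W,p \right)} = p - 13 W$
$v{\left(A \right)} = \frac{7 A}{19}$ ($v{\left(A \right)} = - \frac{7}{-19} A = \left(-7\right) \left(- \frac{1}{19}\right) A = \frac{7 A}{19}$)
$b{\left(H \right)} = 2 H^{2}$ ($b{\left(H \right)} = 2 H H = 2 H^{2}$)
$b{\left(-201 \right)} - \left(-217891 + v{\left(S{\left(-4,-16 \right)} \right)}\right) = 2 \left(-201\right)^{2} - \left(-217891 + \frac{7 \left(-16 - -52\right)}{19}\right) = 2 \cdot 40401 - \left(-217891 + \frac{7 \left(-16 + 52\right)}{19}\right) = 80802 - \left(-217891 + \frac{7}{19} \cdot 36\right) = 80802 - \left(-217891 + \frac{252}{19}\right) = 80802 - - \frac{4139677}{19} = 80802 + \frac{4139677}{19} = \frac{5674915}{19}$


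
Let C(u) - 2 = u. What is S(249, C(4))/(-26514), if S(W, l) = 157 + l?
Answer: -163/26514 ≈ -0.0061477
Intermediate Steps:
C(u) = 2 + u
S(249, C(4))/(-26514) = (157 + (2 + 4))/(-26514) = (157 + 6)*(-1/26514) = 163*(-1/26514) = -163/26514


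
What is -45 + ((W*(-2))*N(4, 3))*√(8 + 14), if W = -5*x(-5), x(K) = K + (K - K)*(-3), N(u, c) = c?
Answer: -45 - 150*√22 ≈ -748.56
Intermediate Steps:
x(K) = K (x(K) = K + 0*(-3) = K + 0 = K)
W = 25 (W = -5*(-5) = 25)
-45 + ((W*(-2))*N(4, 3))*√(8 + 14) = -45 + ((25*(-2))*3)*√(8 + 14) = -45 + (-50*3)*√22 = -45 - 150*√22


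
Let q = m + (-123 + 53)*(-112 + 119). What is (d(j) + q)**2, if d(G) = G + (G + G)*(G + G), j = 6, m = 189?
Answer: 22801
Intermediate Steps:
d(G) = G + 4*G**2 (d(G) = G + (2*G)*(2*G) = G + 4*G**2)
q = -301 (q = 189 + (-123 + 53)*(-112 + 119) = 189 - 70*7 = 189 - 490 = -301)
(d(j) + q)**2 = (6*(1 + 4*6) - 301)**2 = (6*(1 + 24) - 301)**2 = (6*25 - 301)**2 = (150 - 301)**2 = (-151)**2 = 22801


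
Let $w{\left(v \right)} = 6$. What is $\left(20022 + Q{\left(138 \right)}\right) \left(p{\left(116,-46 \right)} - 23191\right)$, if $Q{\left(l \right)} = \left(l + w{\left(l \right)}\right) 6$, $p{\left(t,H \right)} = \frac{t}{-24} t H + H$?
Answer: $53335882$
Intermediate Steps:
$p{\left(t,H \right)} = H - \frac{H t^{2}}{24}$ ($p{\left(t,H \right)} = t \left(- \frac{1}{24}\right) t H + H = - \frac{t}{24} t H + H = - \frac{t^{2}}{24} H + H = - \frac{H t^{2}}{24} + H = H - \frac{H t^{2}}{24}$)
$Q{\left(l \right)} = 36 + 6 l$ ($Q{\left(l \right)} = \left(l + 6\right) 6 = \left(6 + l\right) 6 = 36 + 6 l$)
$\left(20022 + Q{\left(138 \right)}\right) \left(p{\left(116,-46 \right)} - 23191\right) = \left(20022 + \left(36 + 6 \cdot 138\right)\right) \left(\frac{1}{24} \left(-46\right) \left(24 - 116^{2}\right) - 23191\right) = \left(20022 + \left(36 + 828\right)\right) \left(\frac{1}{24} \left(-46\right) \left(24 - 13456\right) - 23191\right) = \left(20022 + 864\right) \left(\frac{1}{24} \left(-46\right) \left(24 - 13456\right) - 23191\right) = 20886 \left(\frac{1}{24} \left(-46\right) \left(-13432\right) - 23191\right) = 20886 \left(\frac{77234}{3} - 23191\right) = 20886 \cdot \frac{7661}{3} = 53335882$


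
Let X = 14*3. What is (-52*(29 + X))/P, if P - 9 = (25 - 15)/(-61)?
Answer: -225212/539 ≈ -417.83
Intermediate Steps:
P = 539/61 (P = 9 + (25 - 15)/(-61) = 9 - 1/61*10 = 9 - 10/61 = 539/61 ≈ 8.8361)
X = 42
(-52*(29 + X))/P = (-52*(29 + 42))/(539/61) = -52*71*(61/539) = -3692*61/539 = -225212/539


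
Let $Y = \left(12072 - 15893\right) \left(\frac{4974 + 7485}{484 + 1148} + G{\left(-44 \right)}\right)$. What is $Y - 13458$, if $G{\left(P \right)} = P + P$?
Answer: $\frac{159729147}{544} \approx 2.9362 \cdot 10^{5}$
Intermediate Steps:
$G{\left(P \right)} = 2 P$
$Y = \frac{167050299}{544}$ ($Y = \left(12072 - 15893\right) \left(\frac{4974 + 7485}{484 + 1148} + 2 \left(-44\right)\right) = - 3821 \left(\frac{12459}{1632} - 88\right) = - 3821 \left(12459 \cdot \frac{1}{1632} - 88\right) = - 3821 \left(\frac{4153}{544} - 88\right) = \left(-3821\right) \left(- \frac{43719}{544}\right) = \frac{167050299}{544} \approx 3.0708 \cdot 10^{5}$)
$Y - 13458 = \frac{167050299}{544} - 13458 = \frac{159729147}{544}$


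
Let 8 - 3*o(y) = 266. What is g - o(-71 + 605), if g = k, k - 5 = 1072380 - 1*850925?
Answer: 221546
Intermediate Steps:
k = 221460 (k = 5 + (1072380 - 1*850925) = 5 + (1072380 - 850925) = 5 + 221455 = 221460)
o(y) = -86 (o(y) = 8/3 - 1/3*266 = 8/3 - 266/3 = -86)
g = 221460
g - o(-71 + 605) = 221460 - 1*(-86) = 221460 + 86 = 221546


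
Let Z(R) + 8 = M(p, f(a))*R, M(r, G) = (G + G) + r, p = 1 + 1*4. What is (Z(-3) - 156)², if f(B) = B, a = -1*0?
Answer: 32041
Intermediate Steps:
a = 0
p = 5 (p = 1 + 4 = 5)
M(r, G) = r + 2*G (M(r, G) = 2*G + r = r + 2*G)
Z(R) = -8 + 5*R (Z(R) = -8 + (5 + 2*0)*R = -8 + (5 + 0)*R = -8 + 5*R)
(Z(-3) - 156)² = ((-8 + 5*(-3)) - 156)² = ((-8 - 15) - 156)² = (-23 - 156)² = (-179)² = 32041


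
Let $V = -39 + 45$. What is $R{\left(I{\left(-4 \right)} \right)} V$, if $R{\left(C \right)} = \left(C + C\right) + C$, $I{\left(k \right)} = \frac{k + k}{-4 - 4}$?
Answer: $18$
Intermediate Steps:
$I{\left(k \right)} = - \frac{k}{4}$ ($I{\left(k \right)} = \frac{2 k}{-8} = 2 k \left(- \frac{1}{8}\right) = - \frac{k}{4}$)
$R{\left(C \right)} = 3 C$ ($R{\left(C \right)} = 2 C + C = 3 C$)
$V = 6$
$R{\left(I{\left(-4 \right)} \right)} V = 3 \left(\left(- \frac{1}{4}\right) \left(-4\right)\right) 6 = 3 \cdot 1 \cdot 6 = 3 \cdot 6 = 18$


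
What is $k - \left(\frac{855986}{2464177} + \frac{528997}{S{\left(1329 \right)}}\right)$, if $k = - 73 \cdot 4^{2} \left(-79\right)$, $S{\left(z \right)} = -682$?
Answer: $\frac{156372394836225}{1680568714} \approx 93047.0$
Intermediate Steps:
$k = 92272$ ($k = \left(-73\right) 16 \left(-79\right) = \left(-1168\right) \left(-79\right) = 92272$)
$k - \left(\frac{855986}{2464177} + \frac{528997}{S{\left(1329 \right)}}\right) = 92272 - \left(- \frac{528997}{682} + \frac{855986}{2464177}\right) = 92272 - - \frac{1302958458017}{1680568714} = 92272 + \left(\frac{528997}{682} - \frac{855986}{2464177}\right) = 92272 + \frac{1302958458017}{1680568714} = \frac{156372394836225}{1680568714}$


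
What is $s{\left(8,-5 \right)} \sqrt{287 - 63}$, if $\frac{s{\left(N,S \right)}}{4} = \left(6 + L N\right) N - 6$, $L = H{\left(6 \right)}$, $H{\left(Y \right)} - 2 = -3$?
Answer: $- 352 \sqrt{14} \approx -1317.1$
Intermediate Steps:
$H{\left(Y \right)} = -1$ ($H{\left(Y \right)} = 2 - 3 = -1$)
$L = -1$
$s{\left(N,S \right)} = -24 + 4 N \left(6 - N\right)$ ($s{\left(N,S \right)} = 4 \left(\left(6 - N\right) N - 6\right) = 4 \left(N \left(6 - N\right) - 6\right) = 4 \left(-6 + N \left(6 - N\right)\right) = -24 + 4 N \left(6 - N\right)$)
$s{\left(8,-5 \right)} \sqrt{287 - 63} = \left(-24 - 4 \cdot 8^{2} + 24 \cdot 8\right) \sqrt{287 - 63} = \left(-24 - 256 + 192\right) \sqrt{224} = \left(-24 - 256 + 192\right) 4 \sqrt{14} = - 88 \cdot 4 \sqrt{14} = - 352 \sqrt{14}$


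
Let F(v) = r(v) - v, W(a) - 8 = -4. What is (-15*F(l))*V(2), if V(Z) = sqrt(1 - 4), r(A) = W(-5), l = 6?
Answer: 30*I*sqrt(3) ≈ 51.962*I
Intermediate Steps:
W(a) = 4 (W(a) = 8 - 4 = 4)
r(A) = 4
F(v) = 4 - v
V(Z) = I*sqrt(3) (V(Z) = sqrt(-3) = I*sqrt(3))
(-15*F(l))*V(2) = (-15*(4 - 1*6))*(I*sqrt(3)) = (-15*(4 - 6))*(I*sqrt(3)) = (-15*(-2))*(I*sqrt(3)) = 30*(I*sqrt(3)) = 30*I*sqrt(3)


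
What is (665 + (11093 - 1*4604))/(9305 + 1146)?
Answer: 1022/1493 ≈ 0.68453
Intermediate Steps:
(665 + (11093 - 1*4604))/(9305 + 1146) = (665 + (11093 - 4604))/10451 = (665 + 6489)*(1/10451) = 7154*(1/10451) = 1022/1493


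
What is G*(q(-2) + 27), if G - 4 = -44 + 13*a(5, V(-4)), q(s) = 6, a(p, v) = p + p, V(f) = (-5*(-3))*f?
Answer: 2970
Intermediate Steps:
V(f) = 15*f
a(p, v) = 2*p
G = 90 (G = 4 + (-44 + 13*(2*5)) = 4 + (-44 + 13*10) = 4 + (-44 + 130) = 4 + 86 = 90)
G*(q(-2) + 27) = 90*(6 + 27) = 90*33 = 2970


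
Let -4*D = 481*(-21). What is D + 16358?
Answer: 75533/4 ≈ 18883.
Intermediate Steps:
D = 10101/4 (D = -481*(-21)/4 = -1/4*(-10101) = 10101/4 ≈ 2525.3)
D + 16358 = 10101/4 + 16358 = 75533/4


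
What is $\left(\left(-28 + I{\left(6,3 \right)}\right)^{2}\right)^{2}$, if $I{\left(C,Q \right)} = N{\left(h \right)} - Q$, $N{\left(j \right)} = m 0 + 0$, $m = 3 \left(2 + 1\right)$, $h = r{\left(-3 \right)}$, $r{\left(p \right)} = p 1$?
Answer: $923521$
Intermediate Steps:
$r{\left(p \right)} = p$
$h = -3$
$m = 9$ ($m = 3 \cdot 3 = 9$)
$N{\left(j \right)} = 0$ ($N{\left(j \right)} = 9 \cdot 0 + 0 = 0 + 0 = 0$)
$I{\left(C,Q \right)} = - Q$ ($I{\left(C,Q \right)} = 0 - Q = - Q$)
$\left(\left(-28 + I{\left(6,3 \right)}\right)^{2}\right)^{2} = \left(\left(-28 - 3\right)^{2}\right)^{2} = \left(\left(-31\right)^{2}\right)^{2} = 961^{2} = 923521$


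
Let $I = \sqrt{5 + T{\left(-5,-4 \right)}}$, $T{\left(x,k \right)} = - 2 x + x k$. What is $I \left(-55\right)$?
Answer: $- 55 \sqrt{35} \approx -325.38$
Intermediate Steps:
$T{\left(x,k \right)} = - 2 x + k x$
$I = \sqrt{35}$ ($I = \sqrt{5 - 5 \left(-2 - 4\right)} = \sqrt{5 - -30} = \sqrt{5 + 30} = \sqrt{35} \approx 5.9161$)
$I \left(-55\right) = \sqrt{35} \left(-55\right) = - 55 \sqrt{35}$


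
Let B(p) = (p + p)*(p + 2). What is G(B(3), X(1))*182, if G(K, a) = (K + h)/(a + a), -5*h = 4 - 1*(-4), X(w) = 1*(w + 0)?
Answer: 12922/5 ≈ 2584.4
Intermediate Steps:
X(w) = w (X(w) = 1*w = w)
B(p) = 2*p*(2 + p) (B(p) = (2*p)*(2 + p) = 2*p*(2 + p))
h = -8/5 (h = -(4 - 1*(-4))/5 = -(4 + 4)/5 = -⅕*8 = -8/5 ≈ -1.6000)
G(K, a) = (-8/5 + K)/(2*a) (G(K, a) = (K - 8/5)/(a + a) = (-8/5 + K)/((2*a)) = (-8/5 + K)*(1/(2*a)) = (-8/5 + K)/(2*a))
G(B(3), X(1))*182 = ((⅒)*(-8 + 5*(2*3*(2 + 3)))/1)*182 = ((⅒)*1*(-8 + 5*(2*3*5)))*182 = ((⅒)*1*(-8 + 5*30))*182 = ((⅒)*1*(-8 + 150))*182 = ((⅒)*1*142)*182 = (71/5)*182 = 12922/5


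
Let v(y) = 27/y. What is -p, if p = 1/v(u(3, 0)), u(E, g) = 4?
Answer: -4/27 ≈ -0.14815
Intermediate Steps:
p = 4/27 (p = 1/(27/4) = 4/27 ≈ 0.14815)
-p = -1*4/27 = -4/27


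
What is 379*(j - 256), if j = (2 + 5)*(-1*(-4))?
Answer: -86412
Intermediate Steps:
j = 28 (j = 7*4 = 28)
379*(j - 256) = 379*(28 - 256) = 379*(-228) = -86412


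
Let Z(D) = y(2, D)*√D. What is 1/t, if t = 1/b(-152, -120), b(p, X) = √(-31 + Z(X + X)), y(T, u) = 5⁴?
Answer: √(-31 + 2500*I*√15) ≈ 69.468 + 69.69*I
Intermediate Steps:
y(T, u) = 625
Z(D) = 625*√D
b(p, X) = √(-31 + 625*√2*√X) (b(p, X) = √(-31 + 625*√(X + X)) = √(-31 + 625*√(2*X)) = √(-31 + 625*(√2*√X)) = √(-31 + 625*√2*√X))
t = (-31 + 2500*I*√15)^(-½) (t = 1/(√(-31 + 625*√2*√(-120))) = 1/(√(-31 + 625*√2*(2*I*√30))) = 1/(√(-31 + 2500*I*√15)) = (-31 + 2500*I*√15)^(-½) ≈ 0.0071746 - 0.0071976*I)
1/t = 1/((-31 + 2500*I*√15)^(-½)) = √(-31 + 2500*I*√15)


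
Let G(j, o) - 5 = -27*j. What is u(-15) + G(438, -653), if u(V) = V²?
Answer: -11596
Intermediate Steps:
G(j, o) = 5 - 27*j
u(-15) + G(438, -653) = (-15)² + (5 - 27*438) = 225 + (5 - 11826) = 225 - 11821 = -11596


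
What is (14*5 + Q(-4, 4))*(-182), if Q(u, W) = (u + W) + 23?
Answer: -16926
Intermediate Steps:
Q(u, W) = 23 + W + u (Q(u, W) = (W + u) + 23 = 23 + W + u)
(14*5 + Q(-4, 4))*(-182) = (14*5 + (23 + 4 - 4))*(-182) = (70 + 23)*(-182) = 93*(-182) = -16926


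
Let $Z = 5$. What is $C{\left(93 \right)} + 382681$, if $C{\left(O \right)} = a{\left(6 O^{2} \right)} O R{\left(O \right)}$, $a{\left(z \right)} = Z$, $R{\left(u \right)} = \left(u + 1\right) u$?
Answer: $4447711$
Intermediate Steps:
$R{\left(u \right)} = u \left(1 + u\right)$ ($R{\left(u \right)} = \left(1 + u\right) u = u \left(1 + u\right)$)
$a{\left(z \right)} = 5$
$C{\left(O \right)} = 5 O^{2} \left(1 + O\right)$ ($C{\left(O \right)} = 5 O O \left(1 + O\right) = 5 O^{2} \left(1 + O\right)$)
$C{\left(93 \right)} + 382681 = 5 \cdot 93^{2} \left(1 + 93\right) + 382681 = 5 \cdot 8649 \cdot 94 + 382681 = 4065030 + 382681 = 4447711$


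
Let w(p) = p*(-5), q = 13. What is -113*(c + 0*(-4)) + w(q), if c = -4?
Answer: 387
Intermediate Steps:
w(p) = -5*p
-113*(c + 0*(-4)) + w(q) = -113*(-4 + 0*(-4)) - 5*13 = -113*(-4 + 0) - 65 = -113*(-4) - 65 = 452 - 65 = 387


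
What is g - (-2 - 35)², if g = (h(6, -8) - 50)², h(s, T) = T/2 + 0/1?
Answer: 1547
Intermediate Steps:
h(s, T) = T/2 (h(s, T) = T*(½) + 0*1 = T/2 + 0 = T/2)
g = 2916 (g = ((½)*(-8) - 50)² = (-4 - 50)² = (-54)² = 2916)
g - (-2 - 35)² = 2916 - (-2 - 35)² = 2916 - 1*(-37)² = 2916 - 1*1369 = 2916 - 1369 = 1547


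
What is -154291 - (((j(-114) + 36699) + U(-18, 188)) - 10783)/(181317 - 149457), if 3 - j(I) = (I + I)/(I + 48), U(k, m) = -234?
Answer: -54073106357/350460 ≈ -1.5429e+5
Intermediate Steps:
j(I) = 3 - 2*I/(48 + I) (j(I) = 3 - (I + I)/(I + 48) = 3 - 2*I/(48 + I))
-154291 - (((j(-114) + 36699) + U(-18, 188)) - 10783)/(181317 - 149457) = -154291 - ((((144 - 114)/(48 - 114) + 36699) - 234) - 10783)/(181317 - 149457) = -154291 - (((30/(-66) + 36699) - 234) - 10783)/31860 = -154291 - (((-1/66*30 + 36699) - 234) - 10783)/31860 = -154291 - (((-5/11 + 36699) - 234) - 10783)/31860 = -154291 - ((403684/11 - 234) - 10783)/31860 = -154291 - (401110/11 - 10783)/31860 = -154291 - 282497/(11*31860) = -154291 - 1*282497/350460 = -154291 - 282497/350460 = -54073106357/350460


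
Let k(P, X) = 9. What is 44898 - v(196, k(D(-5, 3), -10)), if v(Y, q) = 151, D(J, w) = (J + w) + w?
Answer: 44747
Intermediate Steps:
D(J, w) = J + 2*w
44898 - v(196, k(D(-5, 3), -10)) = 44898 - 1*151 = 44898 - 151 = 44747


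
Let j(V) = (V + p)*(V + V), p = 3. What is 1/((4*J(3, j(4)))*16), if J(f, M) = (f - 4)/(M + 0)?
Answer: -7/8 ≈ -0.87500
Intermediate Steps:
j(V) = 2*V*(3 + V) (j(V) = (V + 3)*(V + V) = (3 + V)*(2*V) = 2*V*(3 + V))
J(f, M) = (-4 + f)/M
1/((4*J(3, j(4)))*16) = 1/((4*((-4 + 3)/((2*4*(3 + 4)))))*16) = 1/((4*(-1/(2*4*7)))*16) = 1/((4*(-1/56))*16) = 1/(-1/14*16) = 1/(-8/7) = -7/8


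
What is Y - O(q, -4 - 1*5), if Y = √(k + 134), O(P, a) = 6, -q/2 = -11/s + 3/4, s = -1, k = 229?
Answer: -6 + 11*√3 ≈ 13.053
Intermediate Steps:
q = -47/2 (q = -2*(-11/(-1) + 3/4) = -2*(-11*(-1) + 3*(¼)) = -2*(11 + ¾) = -2*47/4 = -47/2 ≈ -23.500)
Y = 11*√3 (Y = √(229 + 134) = √363 = 11*√3 ≈ 19.053)
Y - O(q, -4 - 1*5) = 11*√3 - 1*6 = 11*√3 - 6 = -6 + 11*√3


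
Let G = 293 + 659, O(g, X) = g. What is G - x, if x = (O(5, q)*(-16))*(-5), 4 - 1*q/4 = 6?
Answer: 552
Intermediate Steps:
q = -8 (q = 16 - 4*6 = 16 - 24 = -8)
G = 952
x = 400 (x = (5*(-16))*(-5) = -80*(-5) = 400)
G - x = 952 - 1*400 = 952 - 400 = 552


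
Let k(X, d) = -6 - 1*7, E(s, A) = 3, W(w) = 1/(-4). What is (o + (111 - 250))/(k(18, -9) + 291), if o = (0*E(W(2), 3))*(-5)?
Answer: -½ ≈ -0.50000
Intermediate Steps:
W(w) = -¼
k(X, d) = -13 (k(X, d) = -6 - 7 = -13)
o = 0 (o = (0*3)*(-5) = 0*(-5) = 0)
(o + (111 - 250))/(k(18, -9) + 291) = (0 + (111 - 250))/(-13 + 291) = (0 - 139)/278 = -139*1/278 = -½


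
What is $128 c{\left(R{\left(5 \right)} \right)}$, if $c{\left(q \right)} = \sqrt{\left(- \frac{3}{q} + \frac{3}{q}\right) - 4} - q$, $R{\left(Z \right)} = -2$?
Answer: $256 + 256 i \approx 256.0 + 256.0 i$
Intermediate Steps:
$c{\left(q \right)} = - q + 2 i$ ($c{\left(q \right)} = \sqrt{0 - 4} - q = \sqrt{-4} - q = 2 i - q = - q + 2 i$)
$128 c{\left(R{\left(5 \right)} \right)} = 128 \left(\left(-1\right) \left(-2\right) + 2 i\right) = 128 \left(2 + 2 i\right) = 256 + 256 i$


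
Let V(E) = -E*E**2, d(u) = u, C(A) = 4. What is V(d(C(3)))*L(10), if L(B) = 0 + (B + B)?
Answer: -1280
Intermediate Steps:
L(B) = 2*B (L(B) = 0 + 2*B = 2*B)
V(E) = -E**3
V(d(C(3)))*L(10) = (-1*4**3)*(2*10) = -1*64*20 = -64*20 = -1280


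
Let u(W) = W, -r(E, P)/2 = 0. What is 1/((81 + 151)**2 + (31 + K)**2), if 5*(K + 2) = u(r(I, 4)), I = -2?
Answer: 1/54665 ≈ 1.8293e-5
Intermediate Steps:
r(E, P) = 0 (r(E, P) = -2*0 = 0)
K = -2 (K = -2 + (1/5)*0 = -2 + 0 = -2)
1/((81 + 151)**2 + (31 + K)**2) = 1/((81 + 151)**2 + (31 - 2)**2) = 1/(232**2 + 29**2) = 1/(53824 + 841) = 1/54665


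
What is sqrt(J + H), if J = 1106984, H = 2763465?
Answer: sqrt(3870449) ≈ 1967.3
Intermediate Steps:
sqrt(J + H) = sqrt(1106984 + 2763465) = sqrt(3870449)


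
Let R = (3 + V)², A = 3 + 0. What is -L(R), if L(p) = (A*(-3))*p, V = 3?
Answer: 324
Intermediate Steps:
A = 3
R = 36 (R = (3 + 3)² = 6² = 36)
L(p) = -9*p (L(p) = (3*(-3))*p = -9*p)
-L(R) = -(-9)*36 = -1*(-324) = 324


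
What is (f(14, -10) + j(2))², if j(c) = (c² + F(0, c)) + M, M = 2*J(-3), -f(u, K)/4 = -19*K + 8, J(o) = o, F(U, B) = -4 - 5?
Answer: 644809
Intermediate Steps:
F(U, B) = -9
f(u, K) = -32 + 76*K (f(u, K) = -4*(-19*K + 8) = -4*(8 - 19*K) = -32 + 76*K)
M = -6 (M = 2*(-3) = -6)
j(c) = -15 + c² (j(c) = (c² - 9) - 6 = (-9 + c²) - 6 = -15 + c²)
(f(14, -10) + j(2))² = ((-32 + 76*(-10)) + (-15 + 2²))² = ((-32 - 760) + (-15 + 4))² = (-792 - 11)² = (-803)² = 644809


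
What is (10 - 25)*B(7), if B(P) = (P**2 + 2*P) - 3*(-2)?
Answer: -1035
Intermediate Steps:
B(P) = 6 + P**2 + 2*P (B(P) = (P**2 + 2*P) + 6 = 6 + P**2 + 2*P)
(10 - 25)*B(7) = (10 - 25)*(6 + 7**2 + 2*7) = -15*(6 + 49 + 14) = -15*69 = -1035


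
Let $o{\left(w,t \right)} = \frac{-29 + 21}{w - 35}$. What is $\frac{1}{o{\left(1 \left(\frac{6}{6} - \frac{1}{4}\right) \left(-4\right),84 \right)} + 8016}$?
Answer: $\frac{19}{152308} \approx 0.00012475$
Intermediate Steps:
$o{\left(w,t \right)} = - \frac{8}{-35 + w}$
$\frac{1}{o{\left(1 \left(\frac{6}{6} - \frac{1}{4}\right) \left(-4\right),84 \right)} + 8016} = \frac{1}{- \frac{8}{-35 + 1 \left(\frac{6}{6} - \frac{1}{4}\right) \left(-4\right)} + 8016} = \frac{1}{- \frac{8}{-35 + 1 \left(6 \cdot \frac{1}{6} - \frac{1}{4}\right) \left(-4\right)} + 8016} = \frac{1}{- \frac{8}{-35 + 1 \left(1 - \frac{1}{4}\right) \left(-4\right)} + 8016} = \frac{1}{- \frac{8}{-35 + 1 \cdot \frac{3}{4} \left(-4\right)} + 8016} = \frac{1}{- \frac{8}{-35 + \frac{3}{4} \left(-4\right)} + 8016} = \frac{1}{- \frac{8}{-35 - 3} + 8016} = \frac{1}{- \frac{8}{-38} + 8016} = \frac{1}{\left(-8\right) \left(- \frac{1}{38}\right) + 8016} = \frac{1}{\frac{4}{19} + 8016} = \frac{1}{\frac{152308}{19}} = \frac{19}{152308}$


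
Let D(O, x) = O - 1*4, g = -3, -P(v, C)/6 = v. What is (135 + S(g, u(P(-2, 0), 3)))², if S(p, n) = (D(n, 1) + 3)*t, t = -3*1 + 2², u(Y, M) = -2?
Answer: 17424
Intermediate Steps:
P(v, C) = -6*v
t = 1 (t = -3 + 4 = 1)
D(O, x) = -4 + O (D(O, x) = O - 4 = -4 + O)
S(p, n) = -1 + n (S(p, n) = ((-4 + n) + 3)*1 = (-1 + n)*1 = -1 + n)
(135 + S(g, u(P(-2, 0), 3)))² = (135 + (-1 - 2))² = (135 - 3)² = 132² = 17424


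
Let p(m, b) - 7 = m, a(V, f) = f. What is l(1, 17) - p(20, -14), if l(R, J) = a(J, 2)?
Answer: -25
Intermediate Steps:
l(R, J) = 2
p(m, b) = 7 + m
l(1, 17) - p(20, -14) = 2 - (7 + 20) = 2 - 1*27 = 2 - 27 = -25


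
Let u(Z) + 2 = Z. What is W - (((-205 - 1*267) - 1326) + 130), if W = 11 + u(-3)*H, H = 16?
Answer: 1599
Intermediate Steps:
u(Z) = -2 + Z
W = -69 (W = 11 + (-2 - 3)*16 = 11 - 5*16 = 11 - 80 = -69)
W - (((-205 - 1*267) - 1326) + 130) = -69 - (((-205 - 1*267) - 1326) + 130) = -69 - (((-205 - 267) - 1326) + 130) = -69 - ((-472 - 1326) + 130) = -69 - (-1798 + 130) = -69 - 1*(-1668) = -69 + 1668 = 1599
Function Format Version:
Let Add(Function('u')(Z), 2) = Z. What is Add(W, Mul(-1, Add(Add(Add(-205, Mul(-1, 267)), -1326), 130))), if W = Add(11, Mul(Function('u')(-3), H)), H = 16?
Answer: 1599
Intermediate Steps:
Function('u')(Z) = Add(-2, Z)
W = -69 (W = Add(11, Mul(Add(-2, -3), 16)) = Add(11, Mul(-5, 16)) = Add(11, -80) = -69)
Add(W, Mul(-1, Add(Add(Add(-205, Mul(-1, 267)), -1326), 130))) = Add(-69, Mul(-1, Add(Add(Add(-205, Mul(-1, 267)), -1326), 130))) = Add(-69, Mul(-1, Add(Add(Add(-205, -267), -1326), 130))) = Add(-69, Mul(-1, Add(Add(-472, -1326), 130))) = Add(-69, Mul(-1, Add(-1798, 130))) = Add(-69, Mul(-1, -1668)) = Add(-69, 1668) = 1599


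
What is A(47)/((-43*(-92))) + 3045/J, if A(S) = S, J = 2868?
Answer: 253767/236371 ≈ 1.0736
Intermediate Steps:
A(47)/((-43*(-92))) + 3045/J = 47/((-43*(-92))) + 3045/2868 = 47/3956 + 3045*(1/2868) = 47*(1/3956) + 1015/956 = 47/3956 + 1015/956 = 253767/236371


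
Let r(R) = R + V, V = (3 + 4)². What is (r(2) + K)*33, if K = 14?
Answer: 2145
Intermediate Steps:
V = 49 (V = 7² = 49)
r(R) = 49 + R (r(R) = R + 49 = 49 + R)
(r(2) + K)*33 = ((49 + 2) + 14)*33 = (51 + 14)*33 = 65*33 = 2145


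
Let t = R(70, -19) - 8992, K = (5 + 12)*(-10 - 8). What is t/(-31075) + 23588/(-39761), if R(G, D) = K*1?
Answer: -363299322/1235573075 ≈ -0.29403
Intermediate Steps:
K = -306 (K = 17*(-18) = -306)
R(G, D) = -306 (R(G, D) = -306*1 = -306)
t = -9298 (t = -306 - 8992 = -9298)
t/(-31075) + 23588/(-39761) = -9298/(-31075) + 23588/(-39761) = -9298*(-1/31075) + 23588*(-1/39761) = 9298/31075 - 23588/39761 = -363299322/1235573075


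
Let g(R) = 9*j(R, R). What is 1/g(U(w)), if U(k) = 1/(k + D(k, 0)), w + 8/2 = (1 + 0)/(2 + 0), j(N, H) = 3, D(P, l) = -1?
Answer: 1/27 ≈ 0.037037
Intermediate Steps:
w = -7/2 (w = -4 + (1 + 0)/(2 + 0) = -4 + 1/2 = -4 + 1*(½) = -4 + ½ = -7/2 ≈ -3.5000)
U(k) = 1/(-1 + k) (U(k) = 1/(k - 1) = 1/(-1 + k))
g(R) = 27 (g(R) = 9*3 = 27)
1/g(U(w)) = 1/27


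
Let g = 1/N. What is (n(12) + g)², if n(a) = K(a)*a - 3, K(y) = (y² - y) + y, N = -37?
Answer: 4073502976/1369 ≈ 2.9755e+6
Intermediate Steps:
K(y) = y²
g = -1/37 (g = 1/(-37) = -1/37 ≈ -0.027027)
n(a) = -3 + a³ (n(a) = a²*a - 3 = a³ - 3 = -3 + a³)
(n(12) + g)² = ((-3 + 12³) - 1/37)² = ((-3 + 1728) - 1/37)² = (1725 - 1/37)² = (63824/37)² = 4073502976/1369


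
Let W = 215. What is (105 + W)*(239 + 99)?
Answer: 108160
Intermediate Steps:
(105 + W)*(239 + 99) = (105 + 215)*(239 + 99) = 320*338 = 108160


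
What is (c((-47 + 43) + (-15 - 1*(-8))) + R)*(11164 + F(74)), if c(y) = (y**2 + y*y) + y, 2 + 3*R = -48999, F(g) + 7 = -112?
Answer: -533561860/3 ≈ -1.7785e+8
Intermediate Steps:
F(g) = -119 (F(g) = -7 - 112 = -119)
R = -49001/3 (R = -2/3 + (1/3)*(-48999) = -2/3 - 16333 = -49001/3 ≈ -16334.)
c(y) = y + 2*y**2 (c(y) = (y**2 + y**2) + y = 2*y**2 + y = y + 2*y**2)
(c((-47 + 43) + (-15 - 1*(-8))) + R)*(11164 + F(74)) = (((-47 + 43) + (-15 - 1*(-8)))*(1 + 2*((-47 + 43) + (-15 - 1*(-8)))) - 49001/3)*(11164 - 119) = ((-4 + (-15 + 8))*(1 + 2*(-4 + (-15 + 8))) - 49001/3)*11045 = ((-4 - 7)*(1 + 2*(-4 - 7)) - 49001/3)*11045 = (-11*(1 + 2*(-11)) - 49001/3)*11045 = (-11*(1 - 22) - 49001/3)*11045 = (-11*(-21) - 49001/3)*11045 = (231 - 49001/3)*11045 = -48308/3*11045 = -533561860/3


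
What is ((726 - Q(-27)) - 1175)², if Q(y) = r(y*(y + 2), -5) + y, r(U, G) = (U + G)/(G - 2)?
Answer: 5216656/49 ≈ 1.0646e+5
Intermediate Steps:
r(U, G) = (G + U)/(-2 + G)
Q(y) = 5/7 + y - y*(2 + y)/7 (Q(y) = (-5 + y*(y + 2))/(-2 - 5) + y = (-5 + y*(2 + y))/(-7) + y = -(-5 + y*(2 + y))/7 + y = (5/7 - y*(2 + y)/7) + y = 5/7 + y - y*(2 + y)/7)
((726 - Q(-27)) - 1175)² = ((726 - (5/7 - ⅐*(-27)² + (5/7)*(-27))) - 1175)² = ((726 - (5/7 - ⅐*729 - 135/7)) - 1175)² = ((726 - (5/7 - 729/7 - 135/7)) - 1175)² = ((726 - 1*(-859/7)) - 1175)² = ((726 + 859/7) - 1175)² = (5941/7 - 1175)² = (-2284/7)² = 5216656/49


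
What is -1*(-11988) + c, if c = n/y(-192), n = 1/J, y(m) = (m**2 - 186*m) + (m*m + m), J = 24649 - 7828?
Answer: 22029875368705/1837660608 ≈ 11988.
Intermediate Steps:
J = 16821
y(m) = -185*m + 2*m**2 (y(m) = (m**2 - 186*m) + (m**2 + m) = (m**2 - 186*m) + (m + m**2) = -185*m + 2*m**2)
n = 1/16821 ≈ 5.9450e-5
c = 1/1837660608 (c = 1/(16821*((-192*(-185 + 2*(-192))))) = 1/(16821*((-192*(-185 - 384)))) = 1/(16821*((-192*(-569)))) = (1/16821)/109248 = (1/16821)*(1/109248) = 1/1837660608 ≈ 5.4417e-10)
-1*(-11988) + c = -1*(-11988) + 1/1837660608 = 11988 + 1/1837660608 = 22029875368705/1837660608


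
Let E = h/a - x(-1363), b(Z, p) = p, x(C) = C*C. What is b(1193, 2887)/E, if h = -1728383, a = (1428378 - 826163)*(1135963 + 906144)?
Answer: -3550396417243435/2284661032792140228 ≈ -0.0015540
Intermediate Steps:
x(C) = C**2
a = 1229787467005 (a = 602215*2042107 = 1229787467005)
E = -2284661032792140228/1229787467005 (E = -1728383/1229787467005 - 1*(-1363)**2 = -1728383*1/1229787467005 - 1*1857769 = -1728383/1229787467005 - 1857769 = -2284661032792140228/1229787467005 ≈ -1.8578e+6)
b(1193, 2887)/E = 2887/(-2284661032792140228/1229787467005) = 2887*(-1229787467005/2284661032792140228) = -3550396417243435/2284661032792140228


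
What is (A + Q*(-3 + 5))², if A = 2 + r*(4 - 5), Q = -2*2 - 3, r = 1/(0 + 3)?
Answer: 1369/9 ≈ 152.11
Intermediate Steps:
r = ⅓ (r = 1/3 = ⅓ ≈ 0.33333)
Q = -7 (Q = -4 - 3 = -7)
A = 5/3 (A = 2 + (4 - 5)/3 = 2 + (⅓)*(-1) = 2 - ⅓ = 5/3 ≈ 1.6667)
(A + Q*(-3 + 5))² = (5/3 - 7*(-3 + 5))² = (5/3 - 7*2)² = (5/3 - 14)² = (-37/3)² = 1369/9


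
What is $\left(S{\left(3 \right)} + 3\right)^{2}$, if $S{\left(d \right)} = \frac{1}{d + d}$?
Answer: $\frac{361}{36} \approx 10.028$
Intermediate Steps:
$S{\left(d \right)} = \frac{1}{2 d}$
$\left(S{\left(3 \right)} + 3\right)^{2} = \left(\frac{1}{2 \cdot 3} + 3\right)^{2} = \left(\frac{1}{2} \cdot \frac{1}{3} + 3\right)^{2} = \left(\frac{1}{6} + 3\right)^{2} = \left(\frac{19}{6}\right)^{2} = \frac{361}{36}$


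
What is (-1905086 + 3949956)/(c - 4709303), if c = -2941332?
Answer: -408974/1530127 ≈ -0.26728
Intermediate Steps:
(-1905086 + 3949956)/(c - 4709303) = (-1905086 + 3949956)/(-2941332 - 4709303) = 2044870/(-7650635) = 2044870*(-1/7650635) = -408974/1530127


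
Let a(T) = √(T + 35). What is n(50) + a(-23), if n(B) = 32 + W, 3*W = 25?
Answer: 121/3 + 2*√3 ≈ 43.797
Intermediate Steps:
W = 25/3 (W = (⅓)*25 = 25/3 ≈ 8.3333)
n(B) = 121/3 (n(B) = 32 + 25/3 = 121/3)
a(T) = √(35 + T)
n(50) + a(-23) = 121/3 + √(35 - 23) = 121/3 + √12 = 121/3 + 2*√3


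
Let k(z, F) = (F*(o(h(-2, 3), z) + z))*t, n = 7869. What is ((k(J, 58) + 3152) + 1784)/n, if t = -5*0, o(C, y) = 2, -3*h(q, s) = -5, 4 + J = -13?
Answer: 4936/7869 ≈ 0.62727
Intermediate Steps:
J = -17 (J = -4 - 13 = -17)
h(q, s) = 5/3 (h(q, s) = -1/3*(-5) = 5/3)
t = 0
k(z, F) = 0 (k(z, F) = (F*(2 + z))*0 = 0)
((k(J, 58) + 3152) + 1784)/n = ((0 + 3152) + 1784)/7869 = (3152 + 1784)*(1/7869) = 4936*(1/7869) = 4936/7869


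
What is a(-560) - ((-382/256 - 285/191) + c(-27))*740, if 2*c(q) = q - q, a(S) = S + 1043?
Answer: 16449881/6112 ≈ 2691.4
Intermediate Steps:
a(S) = 1043 + S
c(q) = 0 (c(q) = (q - q)/2 = (1/2)*0 = 0)
a(-560) - ((-382/256 - 285/191) + c(-27))*740 = (1043 - 560) - ((-382/256 - 285/191) + 0)*740 = 483 - ((-382*1/256 - 285*1/191) + 0)*740 = 483 - ((-191/128 - 285/191) + 0)*740 = 483 - (-72961/24448 + 0)*740 = 483 - (-72961)*740/24448 = 483 - 1*(-13497785/6112) = 483 + 13497785/6112 = 16449881/6112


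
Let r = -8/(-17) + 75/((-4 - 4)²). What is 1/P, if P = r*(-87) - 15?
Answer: -1088/171789 ≈ -0.0063334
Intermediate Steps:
r = 1787/1088 (r = -8*(-1/17) + 75/((-8)²) = 8/17 + 75/64 = 1787/1088 ≈ 1.6425)
P = -171789/1088 (P = (1787/1088)*(-87) - 15 = -155469/1088 - 15 = -171789/1088 ≈ -157.89)
1/P = 1/(-171789/1088) = -1088/171789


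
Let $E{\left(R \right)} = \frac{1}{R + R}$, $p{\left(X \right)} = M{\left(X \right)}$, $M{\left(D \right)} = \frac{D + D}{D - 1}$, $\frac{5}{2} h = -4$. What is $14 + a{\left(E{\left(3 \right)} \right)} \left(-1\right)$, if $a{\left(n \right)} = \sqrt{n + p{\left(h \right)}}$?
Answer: $14 - \frac{\sqrt{8502}}{78} \approx 12.818$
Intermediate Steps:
$h = - \frac{8}{5}$ ($h = \frac{2}{5} \left(-4\right) = - \frac{8}{5} \approx -1.6$)
$M{\left(D \right)} = \frac{2 D}{-1 + D}$
$p{\left(X \right)} = \frac{2 X}{-1 + X}$
$E{\left(R \right)} = \frac{1}{2 R}$
$a{\left(n \right)} = \sqrt{\frac{16}{13} + n}$ ($a{\left(n \right)} = \sqrt{n + 2 \left(- \frac{8}{5}\right) \frac{1}{-1 - \frac{8}{5}}} = \sqrt{n + 2 \left(- \frac{8}{5}\right) \frac{1}{- \frac{13}{5}}} = \sqrt{n + 2 \left(- \frac{8}{5}\right) \left(- \frac{5}{13}\right)} = \sqrt{n + \frac{16}{13}} = \sqrt{\frac{16}{13} + n}$)
$14 + a{\left(E{\left(3 \right)} \right)} \left(-1\right) = 14 + \frac{\sqrt{208 + 169 \frac{1}{2 \cdot 3}}}{13} \left(-1\right) = 14 + \frac{\sqrt{208 + 169 \cdot \frac{1}{2} \cdot \frac{1}{3}}}{13} \left(-1\right) = 14 + \frac{\sqrt{208 + 169 \cdot \frac{1}{6}}}{13} \left(-1\right) = 14 + \frac{\sqrt{208 + \frac{169}{6}}}{13} \left(-1\right) = 14 + \frac{\sqrt{\frac{1417}{6}}}{13} \left(-1\right) = 14 + \frac{\frac{1}{6} \sqrt{8502}}{13} \left(-1\right) = 14 + \frac{\sqrt{8502}}{78} \left(-1\right) = 14 - \frac{\sqrt{8502}}{78}$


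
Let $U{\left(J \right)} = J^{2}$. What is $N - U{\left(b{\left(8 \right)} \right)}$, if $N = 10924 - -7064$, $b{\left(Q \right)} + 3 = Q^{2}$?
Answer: $14267$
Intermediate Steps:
$b{\left(Q \right)} = -3 + Q^{2}$
$N = 17988$ ($N = 10924 + 7064 = 17988$)
$N - U{\left(b{\left(8 \right)} \right)} = 17988 - \left(-3 + 8^{2}\right)^{2} = 17988 - \left(-3 + 64\right)^{2} = 17988 - 61^{2} = 17988 - 3721 = 14267$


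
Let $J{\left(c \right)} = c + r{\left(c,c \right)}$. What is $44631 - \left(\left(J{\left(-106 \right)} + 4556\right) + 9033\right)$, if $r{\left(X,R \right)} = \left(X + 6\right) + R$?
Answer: $31354$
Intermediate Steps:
$r{\left(X,R \right)} = 6 + R + X$ ($r{\left(X,R \right)} = \left(6 + X\right) + R = 6 + R + X$)
$J{\left(c \right)} = 6 + 3 c$ ($J{\left(c \right)} = c + \left(6 + c + c\right) = c + \left(6 + 2 c\right) = 6 + 3 c$)
$44631 - \left(\left(J{\left(-106 \right)} + 4556\right) + 9033\right) = 44631 - \left(\left(\left(6 + 3 \left(-106\right)\right) + 4556\right) + 9033\right) = 44631 - \left(\left(\left(6 - 318\right) + 4556\right) + 9033\right) = 44631 - \left(\left(-312 + 4556\right) + 9033\right) = 44631 - \left(4244 + 9033\right) = 44631 - 13277 = 31354$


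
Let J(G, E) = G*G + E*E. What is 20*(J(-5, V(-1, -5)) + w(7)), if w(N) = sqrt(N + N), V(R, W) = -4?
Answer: 820 + 20*sqrt(14) ≈ 894.83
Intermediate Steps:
J(G, E) = E**2 + G**2 (J(G, E) = G**2 + E**2 = E**2 + G**2)
w(N) = sqrt(2)*sqrt(N) (w(N) = sqrt(2*N) = sqrt(2)*sqrt(N))
20*(J(-5, V(-1, -5)) + w(7)) = 20*(((-4)**2 + (-5)**2) + sqrt(2)*sqrt(7)) = 20*((16 + 25) + sqrt(14)) = 20*(41 + sqrt(14)) = 820 + 20*sqrt(14)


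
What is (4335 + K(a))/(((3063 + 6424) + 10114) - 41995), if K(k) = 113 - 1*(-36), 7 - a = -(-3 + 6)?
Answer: -2242/11197 ≈ -0.20023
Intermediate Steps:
a = 10 (a = 7 - (-1)*(-3 + 6) = 7 - (-1)*3 = 7 - 1*(-3) = 7 + 3 = 10)
K(k) = 149 (K(k) = 113 + 36 = 149)
(4335 + K(a))/(((3063 + 6424) + 10114) - 41995) = (4335 + 149)/(((3063 + 6424) + 10114) - 41995) = 4484/((9487 + 10114) - 41995) = 4484/(19601 - 41995) = 4484/(-22394) = 4484*(-1/22394) = -2242/11197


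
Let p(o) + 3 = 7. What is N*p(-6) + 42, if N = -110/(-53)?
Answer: 2666/53 ≈ 50.302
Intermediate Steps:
p(o) = 4 (p(o) = -3 + 7 = 4)
N = 110/53 (N = -110*(-1/53) = 110/53 ≈ 2.0755)
N*p(-6) + 42 = (110/53)*4 + 42 = 440/53 + 42 = 2666/53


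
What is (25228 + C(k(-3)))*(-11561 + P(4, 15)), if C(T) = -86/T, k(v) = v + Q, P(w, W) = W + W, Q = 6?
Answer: -871720538/3 ≈ -2.9057e+8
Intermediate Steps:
P(w, W) = 2*W
k(v) = 6 + v (k(v) = v + 6 = 6 + v)
(25228 + C(k(-3)))*(-11561 + P(4, 15)) = (25228 - 86/(6 - 3))*(-11561 + 2*15) = (25228 - 86/3)*(-11561 + 30) = (25228 - 86*⅓)*(-11531) = (25228 - 86/3)*(-11531) = (75598/3)*(-11531) = -871720538/3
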